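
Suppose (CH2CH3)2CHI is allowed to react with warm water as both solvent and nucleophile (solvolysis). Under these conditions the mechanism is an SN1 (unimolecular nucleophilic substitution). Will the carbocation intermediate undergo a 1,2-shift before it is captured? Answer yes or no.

The first-formed carbocation is secondary.
No single 1,2-shift to an adjacent carbon would produce a more-substituted cation than the one already present, so no rearrangement occurs.

no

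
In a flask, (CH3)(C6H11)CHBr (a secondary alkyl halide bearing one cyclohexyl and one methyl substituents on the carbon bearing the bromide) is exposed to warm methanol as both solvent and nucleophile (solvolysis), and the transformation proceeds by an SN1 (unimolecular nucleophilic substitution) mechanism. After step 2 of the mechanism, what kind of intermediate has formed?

Step 1: The C–Br bond breaks with both electrons going to the bromide; Br⁻ leaves and a secondary carbocation remains.
Step 2: A hydride (H with its bonding pair) migrates from the adjacent cyclohexyl carbon to the cationic centre — a 1,2-hydride shift — upgrading the secondary cation to a tertiary one.
After step 2 the species present is a tertiary carbocation.

tertiary carbocation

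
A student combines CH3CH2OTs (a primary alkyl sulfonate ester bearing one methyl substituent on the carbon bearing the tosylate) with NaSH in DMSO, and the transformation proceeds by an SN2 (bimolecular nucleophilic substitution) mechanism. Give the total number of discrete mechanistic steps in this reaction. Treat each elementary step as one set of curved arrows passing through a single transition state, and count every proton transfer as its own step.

Step 1: The hydrosulfide nucleophile donates a lone pair from S to the α-carbon in a backside attack; simultaneously the C–O σ-bond breaks and both of its electrons leave with TsO⁻. One concerted step with inversion of configuration.
Total: 1 elementary step.

1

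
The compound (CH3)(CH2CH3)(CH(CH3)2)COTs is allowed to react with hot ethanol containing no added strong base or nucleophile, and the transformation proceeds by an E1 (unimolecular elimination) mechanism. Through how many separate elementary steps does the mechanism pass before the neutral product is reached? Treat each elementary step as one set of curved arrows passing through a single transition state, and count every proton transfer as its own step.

2

Step 1: Ionisation: the C–O σ-bond cleaves heterolytically; both bonding electrons depart with TsO⁻, leaving a tertiary carbocation at the α-carbon.
(No 1,2-shift: no single shift to an adjacent carbon would give a more stable cation.)
Step 2: An ethanol molecule (solvent) deprotonates a β-carbon; as the C–H bond breaks, those electrons form the new alkene π bond.
Total: 2 elementary steps.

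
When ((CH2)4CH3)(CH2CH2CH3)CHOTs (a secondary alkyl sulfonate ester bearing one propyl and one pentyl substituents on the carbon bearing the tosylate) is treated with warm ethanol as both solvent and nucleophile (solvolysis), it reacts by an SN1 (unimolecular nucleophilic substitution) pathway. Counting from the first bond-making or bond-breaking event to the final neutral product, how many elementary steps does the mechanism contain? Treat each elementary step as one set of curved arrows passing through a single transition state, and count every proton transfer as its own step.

3

Step 1: Rate-determining heterolysis of the C–O bond gives TsO⁻ and a secondary carbocation.
(No 1,2-shift: no single shift to an adjacent carbon would give a more stable cation.)
Step 2: Nucleophilic capture: the oxygen of CH3CH2OH bonds to the cationic carbon, producing an oxonium-ion intermediate.
Step 3: Proton transfer from the O–H of the oxonium ion to a solvent molecule delivers the neutral ether.
Total: 3 elementary steps.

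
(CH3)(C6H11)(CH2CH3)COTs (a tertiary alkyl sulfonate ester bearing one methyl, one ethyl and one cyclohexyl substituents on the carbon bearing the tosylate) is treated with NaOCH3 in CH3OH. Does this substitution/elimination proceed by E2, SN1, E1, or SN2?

E2

Conditions: a strong base with a tertiary substrate bearing a β-hydrogen.
These conditions are the textbook signature of the E2 pathway.
A strong (often hindered) base removes a β-H in concert with loss of the leaving group — bimolecular elimination.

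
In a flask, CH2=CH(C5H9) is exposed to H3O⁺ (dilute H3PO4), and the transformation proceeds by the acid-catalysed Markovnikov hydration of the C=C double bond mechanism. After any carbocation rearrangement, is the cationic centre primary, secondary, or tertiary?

Step 1: The π electrons of the C=C bond attack a proton of H3O⁺; Markovnikov addition places the new C–H on the less-substituted alkene carbon, so the positive charge ends up on the more-substituted carbon — a secondary carbocation. H2O is released.
Step 2: A 1,2-hydride shift from the adjacent cyclopentyl carbon moves the positive charge from the secondary centre to an adjacent carbon, generating a more stable tertiary carbocation.
The cation rearranges from secondary to tertiary via a 1,2-hydride shift from the adjacent cyclopentyl carbon; the tertiary cation is what reacts next.

tertiary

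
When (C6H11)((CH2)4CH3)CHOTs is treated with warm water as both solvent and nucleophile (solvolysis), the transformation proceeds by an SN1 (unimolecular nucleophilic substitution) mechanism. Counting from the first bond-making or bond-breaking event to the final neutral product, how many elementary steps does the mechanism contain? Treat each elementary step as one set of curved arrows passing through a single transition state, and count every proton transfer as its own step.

4

Step 1: The C–O bond breaks with both electrons going to the tosylate; TsO⁻ leaves and a secondary carbocation remains.
Step 2: A hydride (H with its bonding pair) migrates from the adjacent cyclohexyl carbon to the cationic centre — a 1,2-hydride shift — upgrading the secondary cation to a tertiary one.
Step 3: H2O donates an oxygen lone pair into the empty p orbital of the cation, giving a protonated alcohol (an oxonium ion).
Step 4: Proton transfer from the O–H of the oxonium ion to a solvent molecule delivers the neutral alcohol.
Total: 4 elementary steps.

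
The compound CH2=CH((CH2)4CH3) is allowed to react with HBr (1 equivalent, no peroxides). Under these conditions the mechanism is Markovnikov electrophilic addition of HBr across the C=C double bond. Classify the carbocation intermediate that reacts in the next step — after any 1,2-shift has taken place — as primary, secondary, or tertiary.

secondary

Step 1: Protonation of the alkene by HBr: the π bond acts as the nucleophile and picks up H⁺, giving the more stable (Markovnikov) secondary carbocation. The H–Br bond breaks heterolytically, releasing Br⁻.
No single 1,2-shift to an adjacent carbon would give a more-substituted cation, so no rearrangement occurs.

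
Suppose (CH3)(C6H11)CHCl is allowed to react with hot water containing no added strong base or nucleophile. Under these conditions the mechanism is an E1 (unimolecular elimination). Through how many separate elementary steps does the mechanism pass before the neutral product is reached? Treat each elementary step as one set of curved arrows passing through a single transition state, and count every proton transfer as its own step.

3

Step 1: The C–Cl bond breaks with both electrons going to the chloride; Cl⁻ leaves and a secondary carbocation remains.
Step 2: Carbocation rearrangement: a 1,2-hydride shift from the adjacent cyclohexyl carbon converts the initially-formed secondary cation into the more stable tertiary cation.
Step 3: A water molecule (solvent) deprotonates a β-carbon; as the C–H bond breaks, those electrons form the new alkene π bond.
Total: 3 elementary steps.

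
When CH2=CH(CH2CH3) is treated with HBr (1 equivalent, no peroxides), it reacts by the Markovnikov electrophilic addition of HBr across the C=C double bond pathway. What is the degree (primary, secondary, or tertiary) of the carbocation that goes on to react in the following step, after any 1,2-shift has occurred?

secondary

Step 1: Electrophilic addition begins with the π(C=C) electrons forming a bond to the proton of HBr. Following Markovnikov's rule, the resulting cation is secondary. The H–Br bond breaks heterolytically, releasing Br⁻.
No single 1,2-shift to an adjacent carbon would give a more-substituted cation, so no rearrangement occurs.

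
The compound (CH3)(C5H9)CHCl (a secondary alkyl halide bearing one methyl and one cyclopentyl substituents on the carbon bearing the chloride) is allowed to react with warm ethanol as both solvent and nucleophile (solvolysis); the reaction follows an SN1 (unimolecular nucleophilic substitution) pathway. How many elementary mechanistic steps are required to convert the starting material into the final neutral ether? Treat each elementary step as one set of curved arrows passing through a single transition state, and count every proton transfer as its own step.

4

Step 1: The C–Cl bond breaks with both electrons going to the chloride; Cl⁻ leaves and a secondary carbocation remains.
Step 2: A 1,2-hydride shift from the adjacent cyclopentyl carbon moves the positive charge from the secondary centre to an adjacent carbon, generating a more stable tertiary carbocation.
Step 3: CH3CH2OH donates an oxygen lone pair into the empty p orbital of the cation, giving a protonated ether (an oxonium ion).
Step 4: A second solvent molecule removes the proton on oxygen, giving the neutral ether product.
Total: 4 elementary steps.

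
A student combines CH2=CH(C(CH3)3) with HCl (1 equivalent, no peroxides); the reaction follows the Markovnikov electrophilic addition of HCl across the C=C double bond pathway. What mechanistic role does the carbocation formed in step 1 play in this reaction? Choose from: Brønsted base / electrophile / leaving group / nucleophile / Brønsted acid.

Step 3: The Cl⁻ anion donates a lone pair to the carbocation, forming the new C–Cl σ-bond and giving the neutral alkyl halide.
The carbocation formed in step 1 accepts an electron pair into an empty or π* orbital — it is the electrophile.

electrophile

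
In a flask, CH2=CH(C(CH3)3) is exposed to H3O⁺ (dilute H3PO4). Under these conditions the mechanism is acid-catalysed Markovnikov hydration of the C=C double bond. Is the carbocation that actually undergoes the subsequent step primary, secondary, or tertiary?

Step 1: Electrophilic addition begins with the π(C=C) electrons forming a bond to the proton of H3O⁺. Following Markovnikov's rule, the resulting cation is secondary. H2O is released.
Step 2: Carbocation rearrangement: a 1,2-methyl shift from the adjacent tert-butyl carbon converts the initially-formed secondary cation into the more stable tertiary cation.
The cation rearranges from secondary to tertiary via a 1,2-methyl shift from the adjacent tert-butyl carbon; the tertiary cation is what reacts next.

tertiary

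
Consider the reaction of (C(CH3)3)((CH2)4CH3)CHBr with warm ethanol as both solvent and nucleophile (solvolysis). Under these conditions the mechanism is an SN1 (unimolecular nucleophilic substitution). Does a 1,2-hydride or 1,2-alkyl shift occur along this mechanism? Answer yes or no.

The first-formed carbocation is secondary.
The adjacent tert-butyl carbon has no hydrogen but bears methyl groups; migration of one methyl with its bonding pair (a 1,2-methyl shift) places the charge on a tertiary centre.
Tertiary is more stable than secondary, so the shift occurs.

yes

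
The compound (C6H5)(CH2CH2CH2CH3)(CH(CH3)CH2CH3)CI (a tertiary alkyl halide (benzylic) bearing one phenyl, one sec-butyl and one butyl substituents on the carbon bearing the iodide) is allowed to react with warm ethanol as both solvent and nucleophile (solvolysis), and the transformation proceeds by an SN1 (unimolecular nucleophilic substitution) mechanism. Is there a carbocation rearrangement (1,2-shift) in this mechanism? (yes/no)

The first-formed carbocation is tertiary.
No single 1,2-shift to an adjacent carbon would produce a more-substituted cation than the one already present, so no rearrangement occurs.

no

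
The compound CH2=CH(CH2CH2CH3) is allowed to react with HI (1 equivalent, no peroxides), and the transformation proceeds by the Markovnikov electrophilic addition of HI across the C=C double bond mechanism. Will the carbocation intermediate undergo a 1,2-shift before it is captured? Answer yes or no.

no

The first-formed carbocation is secondary.
No single 1,2-shift to an adjacent carbon would produce a more-substituted cation than the one already present, so no rearrangement occurs.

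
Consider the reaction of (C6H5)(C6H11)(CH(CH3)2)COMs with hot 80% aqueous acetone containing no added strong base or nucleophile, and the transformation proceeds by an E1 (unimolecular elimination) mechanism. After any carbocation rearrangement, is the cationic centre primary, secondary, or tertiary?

Step 1: The C–O bond breaks with both electrons going to the mesylate; MsO⁻ leaves and a tertiary carbocation remains.
No single 1,2-shift to an adjacent carbon would give a more-substituted cation, so no rearrangement occurs.

tertiary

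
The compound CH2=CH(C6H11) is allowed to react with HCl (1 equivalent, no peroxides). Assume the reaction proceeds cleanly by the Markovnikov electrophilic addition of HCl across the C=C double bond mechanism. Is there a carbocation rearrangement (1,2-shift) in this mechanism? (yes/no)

The first-formed carbocation is secondary.
The adjacent cyclohexyl carbon already bears 2 other carbon substituents and has a hydrogen to migrate; after a 1,2-hydride shift from that carbon the positive charge sits on a tertiary centre.
Tertiary is more stable than secondary, so the shift occurs.

yes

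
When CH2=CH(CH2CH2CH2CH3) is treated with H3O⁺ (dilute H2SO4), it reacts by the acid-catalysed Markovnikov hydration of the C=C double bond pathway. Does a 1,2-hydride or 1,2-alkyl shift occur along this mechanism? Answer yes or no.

no

The first-formed carbocation is secondary.
No single 1,2-shift to an adjacent carbon would produce a more-substituted cation than the one already present, so no rearrangement occurs.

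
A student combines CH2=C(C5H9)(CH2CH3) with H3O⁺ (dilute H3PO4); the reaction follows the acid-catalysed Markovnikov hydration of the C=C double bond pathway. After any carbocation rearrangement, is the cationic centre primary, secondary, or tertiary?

tertiary

Step 1: Electrophilic addition begins with the π(C=C) electrons forming a bond to the proton of H3O⁺. Following Markovnikov's rule, the resulting cation is tertiary. H2O is released.
No single 1,2-shift to an adjacent carbon would give a more-substituted cation, so no rearrangement occurs.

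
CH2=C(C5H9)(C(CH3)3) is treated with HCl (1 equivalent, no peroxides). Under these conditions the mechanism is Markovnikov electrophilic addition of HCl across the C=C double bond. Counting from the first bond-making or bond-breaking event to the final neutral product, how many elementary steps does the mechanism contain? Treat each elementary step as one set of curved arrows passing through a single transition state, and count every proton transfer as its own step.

2

Step 1: Electrophilic addition begins with the π(C=C) electrons forming a bond to the proton of HCl. Following Markovnikov's rule, the resulting cation is tertiary. The H–Cl bond breaks heterolytically, releasing Cl⁻.
(No 1,2-shift: no single shift to an adjacent carbon would give a more stable cation.)
Step 2: The Cl⁻ anion donates a lone pair to the carbocation, forming the new C–Cl σ-bond and giving the neutral alkyl halide.
Total: 2 elementary steps.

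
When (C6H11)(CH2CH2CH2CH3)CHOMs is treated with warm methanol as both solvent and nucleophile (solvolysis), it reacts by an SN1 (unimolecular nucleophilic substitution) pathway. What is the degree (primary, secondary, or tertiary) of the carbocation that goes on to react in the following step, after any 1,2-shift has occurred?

Step 1: The C–O bond breaks with both electrons going to the mesylate; MsO⁻ leaves and a secondary carbocation remains.
Step 2: A 1,2-hydride shift from the adjacent cyclohexyl carbon moves the positive charge from the secondary centre to an adjacent carbon, generating a more stable tertiary carbocation.
The cation rearranges from secondary to tertiary via a 1,2-hydride shift from the adjacent cyclohexyl carbon; the tertiary cation is what reacts next.

tertiary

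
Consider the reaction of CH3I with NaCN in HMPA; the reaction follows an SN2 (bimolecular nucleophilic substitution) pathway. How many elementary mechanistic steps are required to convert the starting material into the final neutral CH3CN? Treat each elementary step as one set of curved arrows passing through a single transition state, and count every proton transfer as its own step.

Step 1: CN⁻ attacks the back face of the α-carbon while I⁻ departs with the C–I bonding pair — a single concerted displacement through a pentacoordinate transition state.
Total: 1 elementary step.

1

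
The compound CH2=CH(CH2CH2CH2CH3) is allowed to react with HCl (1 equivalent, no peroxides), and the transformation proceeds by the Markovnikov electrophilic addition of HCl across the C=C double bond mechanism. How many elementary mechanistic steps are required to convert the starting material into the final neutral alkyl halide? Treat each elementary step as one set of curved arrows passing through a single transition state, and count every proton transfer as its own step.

Step 1: Protonation of the alkene by HCl: the π bond acts as the nucleophile and picks up H⁺, giving the more stable (Markovnikov) secondary carbocation. The H–Cl bond breaks heterolytically, releasing Cl⁻.
(No 1,2-shift: no single shift to an adjacent carbon would give a more stable cation.)
Step 2: The Cl⁻ anion donates a lone pair to the carbocation, forming the new C–Cl σ-bond and giving the neutral alkyl halide.
Total: 2 elementary steps.

2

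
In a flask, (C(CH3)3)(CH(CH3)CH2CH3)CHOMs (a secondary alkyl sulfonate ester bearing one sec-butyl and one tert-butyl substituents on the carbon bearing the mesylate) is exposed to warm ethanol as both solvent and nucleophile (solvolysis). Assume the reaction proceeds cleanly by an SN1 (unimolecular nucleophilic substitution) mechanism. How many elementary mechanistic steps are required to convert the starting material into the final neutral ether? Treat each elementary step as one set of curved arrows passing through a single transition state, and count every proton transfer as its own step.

4

Step 1: Rate-determining heterolysis of the C–O bond gives MsO⁻ and a secondary carbocation.
Step 2: Carbocation rearrangement: a 1,2-hydride shift from the adjacent sec-butyl carbon converts the initially-formed secondary cation into the more stable tertiary cation.
Step 3: A lone pair on the oxygen of CH3CH2OH attacks the carbocation, forming a new C–O σ-bond and an oxonium ion.
Step 4: A second solvent molecule removes the proton on oxygen, giving the neutral ether product.
Total: 4 elementary steps.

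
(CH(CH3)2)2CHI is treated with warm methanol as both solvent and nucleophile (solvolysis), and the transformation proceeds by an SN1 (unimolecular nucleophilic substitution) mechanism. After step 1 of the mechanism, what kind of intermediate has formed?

secondary carbocation

Step 1: The C–I bond breaks with both electrons going to the iodide; I⁻ leaves and a secondary carbocation remains.
After step 1 the species present is a secondary carbocation.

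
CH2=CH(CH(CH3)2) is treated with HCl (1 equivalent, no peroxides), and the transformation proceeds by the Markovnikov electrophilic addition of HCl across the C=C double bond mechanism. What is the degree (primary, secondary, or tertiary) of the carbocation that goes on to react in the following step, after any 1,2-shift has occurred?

tertiary

Step 1: Protonation of the alkene by HCl: the π bond acts as the nucleophile and picks up H⁺, giving the more stable (Markovnikov) secondary carbocation. The H–Cl bond breaks heterolytically, releasing Cl⁻.
Step 2: A hydride (H with its bonding pair) migrates from the adjacent isopropyl carbon to the cationic centre — a 1,2-hydride shift — upgrading the secondary cation to a tertiary one.
The cation rearranges from secondary to tertiary via a 1,2-hydride shift from the adjacent isopropyl carbon; the tertiary cation is what reacts next.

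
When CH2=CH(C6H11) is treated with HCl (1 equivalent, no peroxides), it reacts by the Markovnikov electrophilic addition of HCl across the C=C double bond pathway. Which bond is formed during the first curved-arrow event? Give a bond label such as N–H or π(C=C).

C–H

Step 1: Electrophilic addition begins with the π(C=C) electrons forming a bond to the proton of HCl. Following Markovnikov's rule, the resulting cation is secondary. The H–Cl bond breaks heterolytically, releasing Cl⁻.
The bond formed in this step is the C–H bond.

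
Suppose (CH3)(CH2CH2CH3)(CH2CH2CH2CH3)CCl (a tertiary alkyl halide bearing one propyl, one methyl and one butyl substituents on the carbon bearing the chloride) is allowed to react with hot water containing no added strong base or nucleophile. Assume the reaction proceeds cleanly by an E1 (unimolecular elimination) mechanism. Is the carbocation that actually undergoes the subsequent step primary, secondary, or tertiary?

tertiary

Step 1: The C–Cl bond breaks with both electrons going to the chloride; Cl⁻ leaves and a tertiary carbocation remains.
No single 1,2-shift to an adjacent carbon would give a more-substituted cation, so no rearrangement occurs.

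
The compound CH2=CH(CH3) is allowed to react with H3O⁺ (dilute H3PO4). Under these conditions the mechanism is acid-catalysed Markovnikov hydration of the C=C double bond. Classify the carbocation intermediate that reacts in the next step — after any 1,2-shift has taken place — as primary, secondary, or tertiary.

secondary

Step 1: The π electrons of the C=C bond attack a proton of H3O⁺; Markovnikov addition places the new C–H on the less-substituted alkene carbon, so the positive charge ends up on the more-substituted carbon — a secondary carbocation. H2O is released.
No single 1,2-shift to an adjacent carbon would give a more-substituted cation, so no rearrangement occurs.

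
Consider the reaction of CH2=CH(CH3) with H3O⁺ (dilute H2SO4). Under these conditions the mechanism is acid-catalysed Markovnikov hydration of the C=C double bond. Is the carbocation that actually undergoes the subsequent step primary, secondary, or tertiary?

Step 1: Electrophilic addition begins with the π(C=C) electrons forming a bond to the proton of H3O⁺. Following Markovnikov's rule, the resulting cation is secondary. H2O is released.
No single 1,2-shift to an adjacent carbon would give a more-substituted cation, so no rearrangement occurs.

secondary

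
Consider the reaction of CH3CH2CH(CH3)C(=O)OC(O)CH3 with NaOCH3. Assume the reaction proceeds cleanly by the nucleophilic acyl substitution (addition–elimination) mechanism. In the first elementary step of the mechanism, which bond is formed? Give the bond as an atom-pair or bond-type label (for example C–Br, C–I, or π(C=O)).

Step 1: A lone pair on the O of CH3O⁻ attacks the electrophilic acyl carbon; the π(C=O) electrons move onto oxygen, giving a tetrahedral intermediate.
The bond formed in this step is the C–O bond.

C–O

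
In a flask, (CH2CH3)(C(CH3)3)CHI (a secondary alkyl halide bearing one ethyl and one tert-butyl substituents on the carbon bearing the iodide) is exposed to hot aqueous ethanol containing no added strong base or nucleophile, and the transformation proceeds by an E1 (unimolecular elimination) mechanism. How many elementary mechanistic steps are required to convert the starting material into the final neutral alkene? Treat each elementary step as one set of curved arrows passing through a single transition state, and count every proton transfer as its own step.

Step 1: Ionisation: the C–I σ-bond cleaves heterolytically; both bonding electrons depart with I⁻, leaving a secondary carbocation at the α-carbon.
Step 2: A methyl group with its bonding pair migrates from the adjacent tert-butyl carbon to the cationic centre — a 1,2-methyl shift — upgrading the secondary cation to a tertiary one.
Step 3: A water (or ethanol) molecule (solvent) deprotonates a β-carbon; as the C–H bond breaks, those electrons form the new alkene π bond.
Total: 3 elementary steps.

3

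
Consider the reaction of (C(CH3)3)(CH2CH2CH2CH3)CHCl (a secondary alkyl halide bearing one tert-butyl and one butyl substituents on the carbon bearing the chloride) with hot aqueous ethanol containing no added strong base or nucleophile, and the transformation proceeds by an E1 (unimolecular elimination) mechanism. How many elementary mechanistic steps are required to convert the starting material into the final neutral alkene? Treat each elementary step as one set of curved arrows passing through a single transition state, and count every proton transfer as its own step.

3

Step 1: Unassisted departure of Cl⁻ (taking the C–Cl bonding pair) generates a secondary carbocation.
Step 2: A methyl group with its bonding pair migrates from the adjacent tert-butyl carbon to the cationic centre — a 1,2-methyl shift — upgrading the secondary cation to a tertiary one.
Step 3: Loss of a β-proton to a water (or ethanol) molecule of the solvent: the C–H bonding pair collapses toward the cationic carbon to form the C=C π bond, yielding the alkene.
Total: 3 elementary steps.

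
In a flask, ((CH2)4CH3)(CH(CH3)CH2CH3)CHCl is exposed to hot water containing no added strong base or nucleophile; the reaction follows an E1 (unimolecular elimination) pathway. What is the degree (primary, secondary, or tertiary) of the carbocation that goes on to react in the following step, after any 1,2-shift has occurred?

tertiary

Step 1: The C–Cl bond breaks with both electrons going to the chloride; Cl⁻ leaves and a secondary carbocation remains.
Step 2: A 1,2-hydride shift from the adjacent sec-butyl carbon moves the positive charge from the secondary centre to an adjacent carbon, generating a more stable tertiary carbocation.
The cation rearranges from secondary to tertiary via a 1,2-hydride shift from the adjacent sec-butyl carbon; the tertiary cation is what reacts next.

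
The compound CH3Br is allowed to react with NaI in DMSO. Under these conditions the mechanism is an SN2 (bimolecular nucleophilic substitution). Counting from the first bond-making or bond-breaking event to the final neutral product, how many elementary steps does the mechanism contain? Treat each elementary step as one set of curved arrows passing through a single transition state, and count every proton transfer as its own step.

Step 1: I⁻ attacks the back face of the α-carbon while Br⁻ departs with the C–Br bonding pair — a single concerted displacement through a pentacoordinate transition state.
Total: 1 elementary step.

1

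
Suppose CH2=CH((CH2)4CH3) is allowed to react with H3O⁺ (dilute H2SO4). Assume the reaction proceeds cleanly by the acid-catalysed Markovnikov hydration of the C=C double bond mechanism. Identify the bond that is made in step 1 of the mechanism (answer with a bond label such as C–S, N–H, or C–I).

C–H

Step 1: Electrophilic addition begins with the π(C=C) electrons forming a bond to the proton of H3O⁺. Following Markovnikov's rule, the resulting cation is secondary. H2O is released.
The bond formed in this step is the C–H bond.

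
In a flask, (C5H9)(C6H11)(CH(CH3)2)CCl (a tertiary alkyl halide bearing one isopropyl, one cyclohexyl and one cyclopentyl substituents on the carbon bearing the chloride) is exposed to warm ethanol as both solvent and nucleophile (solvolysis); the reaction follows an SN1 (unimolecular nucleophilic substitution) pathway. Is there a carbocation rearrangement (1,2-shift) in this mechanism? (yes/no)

no

The first-formed carbocation is tertiary.
No single 1,2-shift to an adjacent carbon would produce a more-substituted cation than the one already present, so no rearrangement occurs.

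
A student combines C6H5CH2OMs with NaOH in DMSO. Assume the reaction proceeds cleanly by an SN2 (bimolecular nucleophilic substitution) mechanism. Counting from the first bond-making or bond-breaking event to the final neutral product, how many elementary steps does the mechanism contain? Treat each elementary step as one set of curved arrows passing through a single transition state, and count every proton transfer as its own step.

1

Step 1: The hydroxide nucleophile donates a lone pair from O to the α-carbon in a backside attack; simultaneously the C–O σ-bond breaks and both of its electrons leave with MsO⁻. One concerted step with inversion of configuration.
Total: 1 elementary step.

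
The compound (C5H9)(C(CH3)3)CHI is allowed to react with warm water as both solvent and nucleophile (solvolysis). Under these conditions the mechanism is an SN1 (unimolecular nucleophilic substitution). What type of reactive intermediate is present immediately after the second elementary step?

tertiary carbocation

Step 1: Unassisted departure of I⁻ (taking the C–I bonding pair) generates a secondary carbocation.
Step 2: A hydride (H with its bonding pair) migrates from the adjacent cyclopentyl carbon to the cationic centre — a 1,2-hydride shift — upgrading the secondary cation to a tertiary one.
After step 2 the species present is a tertiary carbocation.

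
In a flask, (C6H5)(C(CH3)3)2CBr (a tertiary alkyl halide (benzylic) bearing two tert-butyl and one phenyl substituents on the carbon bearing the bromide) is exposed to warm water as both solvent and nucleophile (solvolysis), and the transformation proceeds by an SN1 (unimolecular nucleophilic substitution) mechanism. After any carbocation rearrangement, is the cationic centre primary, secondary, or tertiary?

Step 1: Rate-determining heterolysis of the C–Br bond gives Br⁻ and a tertiary carbocation.
No single 1,2-shift to an adjacent carbon would give a more-substituted cation, so no rearrangement occurs.

tertiary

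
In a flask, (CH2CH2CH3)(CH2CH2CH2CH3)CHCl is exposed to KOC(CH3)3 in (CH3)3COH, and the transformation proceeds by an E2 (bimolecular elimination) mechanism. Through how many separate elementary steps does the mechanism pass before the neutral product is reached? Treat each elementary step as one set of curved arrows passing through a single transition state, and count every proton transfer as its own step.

1

Step 1: Concerted anti-periplanar elimination: (CH3)3CO⁻ abstracts a β-H while Cl⁻ leaves, and the C–H electrons become the new C=C π bond — all in a single transition state.
Total: 1 elementary step.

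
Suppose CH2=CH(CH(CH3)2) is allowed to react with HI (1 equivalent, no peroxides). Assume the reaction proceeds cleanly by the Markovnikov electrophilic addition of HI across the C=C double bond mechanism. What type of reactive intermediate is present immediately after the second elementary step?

tertiary carbocation

Step 1: Electrophilic addition begins with the π(C=C) electrons forming a bond to the proton of HI. Following Markovnikov's rule, the resulting cation is secondary. The H–I bond breaks heterolytically, releasing I⁻.
Step 2: Carbocation rearrangement: a 1,2-hydride shift from the adjacent isopropyl carbon converts the initially-formed secondary cation into the more stable tertiary cation.
After step 2 the species present is a tertiary carbocation.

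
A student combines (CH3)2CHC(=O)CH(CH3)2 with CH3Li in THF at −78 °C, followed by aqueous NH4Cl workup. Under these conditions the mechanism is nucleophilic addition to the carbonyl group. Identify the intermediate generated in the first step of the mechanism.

Step 1: A lone pair / filled orbital on the carbanion-like carbon of CH3Li attacks the electrophilic carbonyl carbon; the π(C=O) electrons shift onto oxygen, producing a tetrahedral alkoxide intermediate.
After step 1 the species present is a tetrahedral alkoxide intermediate.

tetrahedral alkoxide intermediate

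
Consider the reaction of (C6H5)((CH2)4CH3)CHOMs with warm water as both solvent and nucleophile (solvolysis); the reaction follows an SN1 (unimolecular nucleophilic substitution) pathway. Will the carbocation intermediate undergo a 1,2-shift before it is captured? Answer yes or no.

no

The first-formed carbocation is secondary.
No single 1,2-shift to an adjacent carbon would produce a more-substituted cation than the one already present, so no rearrangement occurs.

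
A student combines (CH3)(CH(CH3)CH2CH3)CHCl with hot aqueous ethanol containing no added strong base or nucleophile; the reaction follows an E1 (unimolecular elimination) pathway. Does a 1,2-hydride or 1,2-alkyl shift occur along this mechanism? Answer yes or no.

The first-formed carbocation is secondary.
The adjacent sec-butyl carbon already bears 2 other carbon substituents and has a hydrogen to migrate; after a 1,2-hydride shift from that carbon the positive charge sits on a tertiary centre.
Tertiary is more stable than secondary, so the shift occurs.

yes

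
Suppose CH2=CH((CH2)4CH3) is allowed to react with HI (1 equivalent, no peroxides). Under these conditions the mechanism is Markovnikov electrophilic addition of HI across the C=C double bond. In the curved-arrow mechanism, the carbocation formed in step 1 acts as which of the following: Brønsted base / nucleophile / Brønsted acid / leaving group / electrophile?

electrophile

Step 2: The I⁻ anion donates a lone pair to the carbocation, forming the new C–I σ-bond and giving the neutral alkyl halide.
The carbocation formed in step 1 accepts an electron pair into an empty or π* orbital — it is the electrophile.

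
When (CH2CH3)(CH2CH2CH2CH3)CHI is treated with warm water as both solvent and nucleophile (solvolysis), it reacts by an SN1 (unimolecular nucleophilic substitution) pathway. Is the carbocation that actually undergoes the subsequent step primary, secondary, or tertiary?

secondary

Step 1: Ionisation: the C–I σ-bond cleaves heterolytically; both bonding electrons depart with I⁻, leaving a secondary carbocation at the α-carbon.
No single 1,2-shift to an adjacent carbon would give a more-substituted cation, so no rearrangement occurs.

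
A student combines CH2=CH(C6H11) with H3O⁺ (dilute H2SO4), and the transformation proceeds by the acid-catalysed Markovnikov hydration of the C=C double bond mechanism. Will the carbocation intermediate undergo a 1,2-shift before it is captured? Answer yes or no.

yes

The first-formed carbocation is secondary.
The adjacent cyclohexyl carbon already bears 2 other carbon substituents and has a hydrogen to migrate; after a 1,2-hydride shift from that carbon the positive charge sits on a tertiary centre.
Tertiary is more stable than secondary, so the shift occurs.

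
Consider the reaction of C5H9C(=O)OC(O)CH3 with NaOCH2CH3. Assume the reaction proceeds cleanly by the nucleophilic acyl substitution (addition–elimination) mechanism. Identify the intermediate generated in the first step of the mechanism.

tetrahedral intermediate

Step 1: CH3CH2O⁻ adds to the carbonyl carbon; the C=O π electrons shift onto oxygen and a tetrahedral alkoxide intermediate forms.
After step 1 the species present is a tetrahedral intermediate.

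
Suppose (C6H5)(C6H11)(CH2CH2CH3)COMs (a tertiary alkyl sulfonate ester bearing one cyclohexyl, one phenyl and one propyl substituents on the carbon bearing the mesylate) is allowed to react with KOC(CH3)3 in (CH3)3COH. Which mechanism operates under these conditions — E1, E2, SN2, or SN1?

Conditions: a strong/bulky base with a tertiary substrate bearing a β-hydrogen.
These conditions are the textbook signature of the E2 pathway.
A strong (often hindered) base removes a β-H in concert with loss of the leaving group — bimolecular elimination.

E2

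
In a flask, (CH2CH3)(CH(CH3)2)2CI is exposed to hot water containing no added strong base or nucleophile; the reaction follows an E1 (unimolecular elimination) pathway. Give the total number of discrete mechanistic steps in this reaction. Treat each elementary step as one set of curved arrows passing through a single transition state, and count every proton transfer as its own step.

Step 1: Ionisation: the C–I σ-bond cleaves heterolytically; both bonding electrons depart with I⁻, leaving a tertiary carbocation at the α-carbon.
(No 1,2-shift: no single shift to an adjacent carbon would give a more stable cation.)
Step 2: A weak base (a water molecule from the solvent) removes a proton from a carbon adjacent to the cationic centre; the electrons of that C–H bond become the new π(C=C) bond, giving the alkene.
Total: 2 elementary steps.

2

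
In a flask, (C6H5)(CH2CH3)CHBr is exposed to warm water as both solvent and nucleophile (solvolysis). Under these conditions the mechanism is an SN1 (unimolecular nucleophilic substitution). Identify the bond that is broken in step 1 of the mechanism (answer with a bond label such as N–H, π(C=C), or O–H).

Step 1: Ionisation: the C–Br σ-bond cleaves heterolytically; both bonding electrons depart with Br⁻, leaving a secondary carbocation at the α-carbon.
The bond broken in this step is the C–Br bond.

C–Br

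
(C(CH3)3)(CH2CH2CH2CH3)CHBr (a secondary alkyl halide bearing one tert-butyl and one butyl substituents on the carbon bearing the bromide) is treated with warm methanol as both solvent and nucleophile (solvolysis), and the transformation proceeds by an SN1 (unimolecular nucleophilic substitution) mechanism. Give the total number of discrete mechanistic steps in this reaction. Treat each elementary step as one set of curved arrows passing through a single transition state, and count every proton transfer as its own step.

4

Step 1: The C–Br bond breaks with both electrons going to the bromide; Br⁻ leaves and a secondary carbocation remains.
Step 2: Carbocation rearrangement: a 1,2-methyl shift from the adjacent tert-butyl carbon converts the initially-formed secondary cation into the more stable tertiary cation.
Step 3: Nucleophilic capture: the oxygen of CH3OH bonds to the cationic carbon, producing an oxonium-ion intermediate.
Step 4: A second solvent molecule removes the proton on oxygen, giving the neutral ether product.
Total: 4 elementary steps.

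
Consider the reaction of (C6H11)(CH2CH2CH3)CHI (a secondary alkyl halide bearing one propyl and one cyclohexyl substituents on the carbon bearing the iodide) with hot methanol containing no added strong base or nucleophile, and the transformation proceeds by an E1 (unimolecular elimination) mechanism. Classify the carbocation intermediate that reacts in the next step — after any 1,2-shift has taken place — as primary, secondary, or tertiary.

tertiary

Step 1: The C–I bond breaks with both electrons going to the iodide; I⁻ leaves and a secondary carbocation remains.
Step 2: A hydride (H with its bonding pair) migrates from the adjacent cyclohexyl carbon to the cationic centre — a 1,2-hydride shift — upgrading the secondary cation to a tertiary one.
The cation rearranges from secondary to tertiary via a 1,2-hydride shift from the adjacent cyclohexyl carbon; the tertiary cation is what reacts next.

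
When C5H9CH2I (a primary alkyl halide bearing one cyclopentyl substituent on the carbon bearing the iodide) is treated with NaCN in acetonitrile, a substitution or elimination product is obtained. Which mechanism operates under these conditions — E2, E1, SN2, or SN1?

SN2

Conditions: a primary substrate with a strong nucleophile in the polar aprotic solvent acetonitrile.
These conditions are the textbook signature of the SN2 pathway.
An unhindered substrate with a strong nucleophile in a polar aprotic solvent favours one-step backside displacement.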